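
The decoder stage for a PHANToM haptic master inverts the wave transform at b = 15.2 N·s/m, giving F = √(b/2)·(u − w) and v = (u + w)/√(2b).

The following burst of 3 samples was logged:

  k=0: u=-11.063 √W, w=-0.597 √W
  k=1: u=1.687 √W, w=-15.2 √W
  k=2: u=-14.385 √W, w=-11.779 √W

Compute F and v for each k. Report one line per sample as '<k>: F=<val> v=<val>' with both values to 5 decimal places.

0: F=-28.85277 v=-2.11476
1: F=46.55425 v=-2.45084
2: F=-7.18425 v=-4.74534

k=0: u−w=-10.46600, u+w=-11.66000; √(b/2)=2.75681, √(2b)=5.51362; F=2.75681×(-10.466)=-28.85277, v=-11.66000/5.51362=-2.11476
k=1: u−w=16.88700, u+w=-13.51300; √(b/2)=2.75681, √(2b)=5.51362; F=2.75681×16.887=46.55425, v=-13.51300/5.51362=-2.45084
k=2: u−w=-2.60600, u+w=-26.16400; √(b/2)=2.75681, √(2b)=5.51362; F=2.75681×(-2.606)=-7.18425, v=-26.16400/5.51362=-4.74534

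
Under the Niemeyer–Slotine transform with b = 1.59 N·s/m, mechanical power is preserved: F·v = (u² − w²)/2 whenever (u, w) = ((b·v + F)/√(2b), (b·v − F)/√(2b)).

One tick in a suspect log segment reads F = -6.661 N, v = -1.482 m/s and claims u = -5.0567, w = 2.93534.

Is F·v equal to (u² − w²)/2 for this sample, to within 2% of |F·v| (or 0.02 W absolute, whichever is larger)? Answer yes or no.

no

F·v = (-6.661)×(-1.482) = 9.87160 W.
(u² − w²)/2 = (25.57021 − 8.61622)/2 = 8.47700 W.
|Δ| = 1.39461;  2% of max(1, |F·v|) = 0.19743.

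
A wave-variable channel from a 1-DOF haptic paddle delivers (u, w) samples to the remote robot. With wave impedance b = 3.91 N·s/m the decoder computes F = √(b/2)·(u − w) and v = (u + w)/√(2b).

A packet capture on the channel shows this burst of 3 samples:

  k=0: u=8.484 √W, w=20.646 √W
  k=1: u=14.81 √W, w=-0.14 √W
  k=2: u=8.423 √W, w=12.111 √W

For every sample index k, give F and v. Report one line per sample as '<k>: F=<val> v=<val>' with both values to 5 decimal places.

0: F=-17.00507 v=10.41687
1: F=20.90329 v=5.24598
2: F=-5.15661 v=7.34294

k=0: u−w=-12.16200, u+w=29.13000; √(b/2)=1.39821, √(2b)=2.79643; F=1.39821×(-12.162)=-17.00507, v=29.13000/2.79643=10.41687
k=1: u−w=14.95000, u+w=14.67000; √(b/2)=1.39821, √(2b)=2.79643; F=1.39821×14.95=20.90329, v=14.67000/2.79643=5.24598
k=2: u−w=-3.68800, u+w=20.53400; √(b/2)=1.39821, √(2b)=2.79643; F=1.39821×(-3.688)=-5.15661, v=20.53400/2.79643=7.34294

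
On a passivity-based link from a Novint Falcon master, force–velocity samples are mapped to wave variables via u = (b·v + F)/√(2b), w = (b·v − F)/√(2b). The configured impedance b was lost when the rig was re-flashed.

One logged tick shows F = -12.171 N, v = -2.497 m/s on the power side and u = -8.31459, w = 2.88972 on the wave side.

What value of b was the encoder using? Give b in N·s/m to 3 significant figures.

u + w = -5.4249;  u + w = √(2b)·v, so √(2b) = -5.4249/(-2.497) = 2.1726.
b = (√(2b))²/2 = 4.7200/2 = 2.3600.
(Check via u − w = 2F/√(2b): u − w = -11.2043, 2F/√(2b) = -11.2043.)

b = 2.36 N·s/m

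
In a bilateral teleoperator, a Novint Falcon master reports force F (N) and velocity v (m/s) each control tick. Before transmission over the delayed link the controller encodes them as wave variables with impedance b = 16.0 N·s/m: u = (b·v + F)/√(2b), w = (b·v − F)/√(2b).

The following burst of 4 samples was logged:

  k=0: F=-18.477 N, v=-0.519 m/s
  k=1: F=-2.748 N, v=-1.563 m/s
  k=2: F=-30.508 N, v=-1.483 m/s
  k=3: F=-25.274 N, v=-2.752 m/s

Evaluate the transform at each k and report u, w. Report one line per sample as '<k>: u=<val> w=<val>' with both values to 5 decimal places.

k=0: b·v=16.0×(-0.519)=-8.30400; √(2b)=5.65685; u=(-8.30400+(-18.477))/5.65685=-4.73426, w=(-8.30400−(-18.477))/5.65685=1.79835
k=1: b·v=16.0×(-1.563)=-25.00800; √(2b)=5.65685; u=(-25.00800+(-2.748))/5.65685=-4.90661, w=(-25.00800−(-2.748))/5.65685=-3.93505
k=2: b·v=16.0×(-1.483)=-23.72800; √(2b)=5.65685; u=(-23.72800+(-30.508))/5.65685=-9.58766, w=(-23.72800−(-30.508))/5.65685=1.19855
k=3: b·v=16.0×(-2.752)=-44.03200; √(2b)=5.65685; u=(-44.03200+(-25.274))/5.65685=-12.25169, w=(-44.03200−(-25.274))/5.65685=-3.31598

0: u=-4.73426 w=1.79835
1: u=-4.90661 w=-3.93505
2: u=-9.58766 w=1.19855
3: u=-12.25169 w=-3.31598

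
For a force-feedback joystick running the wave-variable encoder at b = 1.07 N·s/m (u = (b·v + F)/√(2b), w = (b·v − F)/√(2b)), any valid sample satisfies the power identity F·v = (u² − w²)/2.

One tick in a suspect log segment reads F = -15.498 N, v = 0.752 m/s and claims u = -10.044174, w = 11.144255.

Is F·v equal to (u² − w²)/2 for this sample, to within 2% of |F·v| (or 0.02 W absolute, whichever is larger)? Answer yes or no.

yes

F·v = (-15.498)×0.752 = -11.654496 W.
(u² − w²)/2 = (100.885431 − 124.194420)/2 = -11.654494 W.
|Δ| = 0.000002;  2% of max(1, |F·v|) = 0.233090.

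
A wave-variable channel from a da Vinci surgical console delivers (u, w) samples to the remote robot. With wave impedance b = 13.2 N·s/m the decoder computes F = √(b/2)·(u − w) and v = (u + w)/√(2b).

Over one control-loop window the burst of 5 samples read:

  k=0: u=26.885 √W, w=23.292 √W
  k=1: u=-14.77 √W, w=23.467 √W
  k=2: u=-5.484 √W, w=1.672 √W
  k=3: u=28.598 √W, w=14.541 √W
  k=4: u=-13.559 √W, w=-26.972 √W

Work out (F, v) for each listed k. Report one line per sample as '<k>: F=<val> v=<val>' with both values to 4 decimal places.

0: F=9.2306 v=9.7657
1: F=-98.2326 v=1.6927
2: F=-18.3841 v=-0.7419
3: F=36.1131 v=8.3959
4: F=34.4586 v=-7.8883

k=0: u−w=3.5930, u+w=50.1770; √(b/2)=2.5690, √(2b)=5.1381; F=2.5690×3.593=9.2306, v=50.1770/5.1381=9.7657
k=1: u−w=-38.2370, u+w=8.6970; √(b/2)=2.5690, √(2b)=5.1381; F=2.5690×(-38.237)=-98.2326, v=8.6970/5.1381=1.6927
k=2: u−w=-7.1560, u+w=-3.8120; √(b/2)=2.5690, √(2b)=5.1381; F=2.5690×(-7.156)=-18.3841, v=-3.8120/5.1381=-0.7419
k=3: u−w=14.0570, u+w=43.1390; √(b/2)=2.5690, √(2b)=5.1381; F=2.5690×14.057=36.1131, v=43.1390/5.1381=8.3959
k=4: u−w=13.4130, u+w=-40.5310; √(b/2)=2.5690, √(2b)=5.1381; F=2.5690×13.413=34.4586, v=-40.5310/5.1381=-7.8883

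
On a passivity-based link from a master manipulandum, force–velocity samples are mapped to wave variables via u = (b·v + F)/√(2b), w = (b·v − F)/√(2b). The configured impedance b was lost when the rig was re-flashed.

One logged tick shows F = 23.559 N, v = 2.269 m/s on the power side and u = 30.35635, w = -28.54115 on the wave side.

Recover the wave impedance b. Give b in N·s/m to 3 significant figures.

u + w = 1.8152;  u + w = √(2b)·v, so √(2b) = 1.8152/2.269 = 0.8000.
b = (√(2b))²/2 = 0.6400/2 = 0.3200.
(Check via u − w = 2F/√(2b): u − w = 58.8975, 2F/√(2b) = 58.8975.)

b = 0.32 N·s/m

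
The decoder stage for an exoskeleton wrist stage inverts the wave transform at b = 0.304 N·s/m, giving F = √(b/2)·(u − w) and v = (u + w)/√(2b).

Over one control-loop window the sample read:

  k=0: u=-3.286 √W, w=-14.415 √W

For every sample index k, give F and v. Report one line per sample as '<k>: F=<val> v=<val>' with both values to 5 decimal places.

k=0: u−w=11.12900, u+w=-17.70100; √(b/2)=0.38987, √(2b)=0.77974; F=0.38987×11.129=4.33888, v=-17.70100/0.77974=-22.70105

0: F=4.33888 v=-22.70105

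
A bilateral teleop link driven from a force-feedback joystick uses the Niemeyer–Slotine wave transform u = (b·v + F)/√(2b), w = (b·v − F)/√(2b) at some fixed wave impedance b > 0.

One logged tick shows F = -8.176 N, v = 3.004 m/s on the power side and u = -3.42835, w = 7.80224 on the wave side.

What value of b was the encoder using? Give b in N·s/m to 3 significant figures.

b = 1.06 N·s/m

u + w = 4.37389;  u + w = √(2b)·v, so √(2b) = 4.37389/3.004 = 1.45602.
b = (√(2b))²/2 = 2.12000/2 = 1.06000.
(Check via u − w = 2F/√(2b): u − w = -11.23059, 2F/√(2b) = -11.23060.)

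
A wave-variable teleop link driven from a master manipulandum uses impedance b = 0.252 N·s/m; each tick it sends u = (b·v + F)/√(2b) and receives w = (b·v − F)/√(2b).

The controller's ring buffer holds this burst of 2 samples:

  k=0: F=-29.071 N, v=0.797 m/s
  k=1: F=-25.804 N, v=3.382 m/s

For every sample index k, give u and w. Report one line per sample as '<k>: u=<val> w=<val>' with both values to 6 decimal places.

0: u=-40.666225 w=41.232039
1: u=-35.146776 w=37.547758

k=0: b·v=0.252×0.797=0.200844; √(2b)=0.709930; u=(0.200844+(-29.071))/0.709930=-40.666225, w=(0.200844−(-29.071))/0.709930=41.232039
k=1: b·v=0.252×3.382=0.852264; √(2b)=0.709930; u=(0.852264+(-25.804))/0.709930=-35.146776, w=(0.852264−(-25.804))/0.709930=37.547758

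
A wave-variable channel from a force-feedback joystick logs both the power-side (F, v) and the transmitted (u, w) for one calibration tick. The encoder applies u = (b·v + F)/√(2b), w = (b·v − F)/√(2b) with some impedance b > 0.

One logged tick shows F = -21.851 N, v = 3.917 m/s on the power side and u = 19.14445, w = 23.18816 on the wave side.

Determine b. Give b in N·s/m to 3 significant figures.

b = 58.4 N·s/m

u + w = 42.3326;  u + w = √(2b)·v, so √(2b) = 42.3326/3.917 = 10.8074.
b = (√(2b))²/2 = 116.8000/2 = 58.4000.
(Check via u − w = 2F/√(2b): u − w = -4.0437, 2F/√(2b) = -4.0437.)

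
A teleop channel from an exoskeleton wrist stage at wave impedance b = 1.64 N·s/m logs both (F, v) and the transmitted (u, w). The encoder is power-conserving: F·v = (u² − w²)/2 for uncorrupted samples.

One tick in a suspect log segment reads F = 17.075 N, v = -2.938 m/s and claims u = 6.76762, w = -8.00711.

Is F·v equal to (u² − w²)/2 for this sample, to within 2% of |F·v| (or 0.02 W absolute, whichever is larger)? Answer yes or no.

no

F·v = 17.075×(-2.938) = -50.16635 W.
(u² − w²)/2 = (45.80068 − 64.11381)/2 = -9.15657 W.
|Δ| = 41.00978;  2% of max(1, |F·v|) = 1.00333.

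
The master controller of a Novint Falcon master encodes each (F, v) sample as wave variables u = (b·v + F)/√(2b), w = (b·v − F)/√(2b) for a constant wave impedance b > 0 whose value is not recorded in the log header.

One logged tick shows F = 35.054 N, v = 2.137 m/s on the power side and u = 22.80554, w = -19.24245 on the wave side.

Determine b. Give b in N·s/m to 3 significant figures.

b = 1.39 N·s/m

u + w = 3.5631;  u + w = √(2b)·v, so √(2b) = 3.5631/2.137 = 1.6673.
b = (√(2b))²/2 = 2.7800/2 = 1.3900.
(Check via u − w = 2F/√(2b): u − w = 42.0480, 2F/√(2b) = 42.0480.)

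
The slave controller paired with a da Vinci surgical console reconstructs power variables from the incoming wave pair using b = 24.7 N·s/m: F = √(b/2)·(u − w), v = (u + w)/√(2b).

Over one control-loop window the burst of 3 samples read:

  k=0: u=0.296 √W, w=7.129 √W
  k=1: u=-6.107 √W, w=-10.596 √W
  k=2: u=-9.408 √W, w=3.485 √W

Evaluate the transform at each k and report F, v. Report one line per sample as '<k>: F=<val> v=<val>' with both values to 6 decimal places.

0: F=-24.012916 v=1.056411
1: F=15.775498 v=-2.376463
2: F=-45.309311 v=-0.842710

k=0: u−w=-6.833000, u+w=7.425000; √(b/2)=3.514257, √(2b)=7.028513; F=3.514257×(-6.833)=-24.012916, v=7.425000/7.028513=1.056411
k=1: u−w=4.489000, u+w=-16.703000; √(b/2)=3.514257, √(2b)=7.028513; F=3.514257×4.489=15.775498, v=-16.703000/7.028513=-2.376463
k=2: u−w=-12.893000, u+w=-5.923000; √(b/2)=3.514257, √(2b)=7.028513; F=3.514257×(-12.893)=-45.309311, v=-5.923000/7.028513=-0.842710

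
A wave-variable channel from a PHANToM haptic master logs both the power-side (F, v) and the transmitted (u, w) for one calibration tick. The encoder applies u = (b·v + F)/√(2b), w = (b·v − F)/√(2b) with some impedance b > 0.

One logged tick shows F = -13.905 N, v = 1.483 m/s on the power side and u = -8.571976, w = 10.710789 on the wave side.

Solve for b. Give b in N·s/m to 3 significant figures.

b = 1.04 N·s/m

u + w = 2.138813;  u + w = √(2b)·v, so √(2b) = 2.138813/1.483 = 1.442220.
b = (√(2b))²/2 = 2.080000/2 = 1.040000.
(Check via u − w = 2F/√(2b): u − w = -19.282765, 2F/√(2b) = -19.282766.)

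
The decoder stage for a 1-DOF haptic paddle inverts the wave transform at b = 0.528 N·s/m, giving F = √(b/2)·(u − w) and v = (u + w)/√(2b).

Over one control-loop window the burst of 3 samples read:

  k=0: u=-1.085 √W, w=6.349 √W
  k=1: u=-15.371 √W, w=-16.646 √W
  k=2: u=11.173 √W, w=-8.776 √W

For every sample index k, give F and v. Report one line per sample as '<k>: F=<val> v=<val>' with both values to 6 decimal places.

0: F=-3.819658 v=5.122523
1: F=0.655107 v=-31.156501
2: F=10.249982 v=2.332577

k=0: u−w=-7.434000, u+w=5.264000; √(b/2)=0.513809, √(2b)=1.027619; F=0.513809×(-7.434)=-3.819658, v=5.264000/1.027619=5.122523
k=1: u−w=1.275000, u+w=-32.017000; √(b/2)=0.513809, √(2b)=1.027619; F=0.513809×1.275=0.655107, v=-32.017000/1.027619=-31.156501
k=2: u−w=19.949000, u+w=2.397000; √(b/2)=0.513809, √(2b)=1.027619; F=0.513809×19.949=10.249982, v=2.397000/1.027619=2.332577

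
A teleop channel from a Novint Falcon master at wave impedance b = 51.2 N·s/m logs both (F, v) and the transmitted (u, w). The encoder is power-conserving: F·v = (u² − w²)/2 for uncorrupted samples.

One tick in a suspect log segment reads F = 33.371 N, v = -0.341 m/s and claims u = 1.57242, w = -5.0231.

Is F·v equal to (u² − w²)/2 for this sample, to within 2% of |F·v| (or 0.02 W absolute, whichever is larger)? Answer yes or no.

F·v = 33.371×(-0.341) = -11.37951 W.
(u² − w²)/2 = (2.47250 − 25.23153)/2 = -11.37951 W.
|Δ| = 0.00000;  2% of max(1, |F·v|) = 0.22759.

yes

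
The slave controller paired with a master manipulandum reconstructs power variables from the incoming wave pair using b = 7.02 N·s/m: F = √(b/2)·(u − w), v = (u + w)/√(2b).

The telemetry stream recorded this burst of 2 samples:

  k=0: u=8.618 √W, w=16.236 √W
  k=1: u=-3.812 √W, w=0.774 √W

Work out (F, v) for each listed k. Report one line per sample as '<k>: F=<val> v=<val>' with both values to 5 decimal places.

0: F=-14.27232 v=6.63304
1: F=-8.59187 v=-0.81078

k=0: u−w=-7.61800, u+w=24.85400; √(b/2)=1.87350, √(2b)=3.74700; F=1.87350×(-7.618)=-14.27232, v=24.85400/3.74700=6.63304
k=1: u−w=-4.58600, u+w=-3.03800; √(b/2)=1.87350, √(2b)=3.74700; F=1.87350×(-4.586)=-8.59187, v=-3.03800/3.74700=-0.81078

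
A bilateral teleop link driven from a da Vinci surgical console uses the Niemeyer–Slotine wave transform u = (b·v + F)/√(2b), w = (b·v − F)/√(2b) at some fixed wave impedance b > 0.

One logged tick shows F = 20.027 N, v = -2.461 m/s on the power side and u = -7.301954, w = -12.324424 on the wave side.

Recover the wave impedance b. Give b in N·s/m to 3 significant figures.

u + w = -19.626378;  u + w = √(2b)·v, so √(2b) = -19.626378/(-2.461) = 7.974961.
b = (√(2b))²/2 = 63.599996/2 = 31.799998.
(Check via u − w = 2F/√(2b): u − w = 5.022470, 2F/√(2b) = 5.022470.)

b = 31.8 N·s/m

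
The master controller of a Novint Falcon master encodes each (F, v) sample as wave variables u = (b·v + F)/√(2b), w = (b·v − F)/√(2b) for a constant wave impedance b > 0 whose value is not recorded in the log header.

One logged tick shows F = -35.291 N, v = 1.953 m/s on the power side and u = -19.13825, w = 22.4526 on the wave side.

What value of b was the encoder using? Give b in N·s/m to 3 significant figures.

u + w = 3.3144;  u + w = √(2b)·v, so √(2b) = 3.3144/1.953 = 1.6971.
b = (√(2b))²/2 = 2.8800/2 = 1.4400.
(Check via u − w = 2F/√(2b): u − w = -41.5909, 2F/√(2b) = -41.5909.)

b = 1.44 N·s/m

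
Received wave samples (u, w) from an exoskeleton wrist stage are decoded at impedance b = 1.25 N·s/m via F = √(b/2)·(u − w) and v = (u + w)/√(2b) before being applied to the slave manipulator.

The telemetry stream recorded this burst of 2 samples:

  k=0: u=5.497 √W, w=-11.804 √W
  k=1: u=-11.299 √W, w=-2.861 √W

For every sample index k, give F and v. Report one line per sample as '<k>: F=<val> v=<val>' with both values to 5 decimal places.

k=0: u−w=17.30100, u+w=-6.30700; √(b/2)=0.79057, √(2b)=1.58114; F=0.79057×17.301=13.67764, v=-6.30700/1.58114=-3.98890
k=1: u−w=-8.43800, u+w=-14.16000; √(b/2)=0.79057, √(2b)=1.58114; F=0.79057×(-8.438)=-6.67082, v=-14.16000/1.58114=-8.95557

0: F=13.67764 v=-3.98890
1: F=-6.67082 v=-8.95557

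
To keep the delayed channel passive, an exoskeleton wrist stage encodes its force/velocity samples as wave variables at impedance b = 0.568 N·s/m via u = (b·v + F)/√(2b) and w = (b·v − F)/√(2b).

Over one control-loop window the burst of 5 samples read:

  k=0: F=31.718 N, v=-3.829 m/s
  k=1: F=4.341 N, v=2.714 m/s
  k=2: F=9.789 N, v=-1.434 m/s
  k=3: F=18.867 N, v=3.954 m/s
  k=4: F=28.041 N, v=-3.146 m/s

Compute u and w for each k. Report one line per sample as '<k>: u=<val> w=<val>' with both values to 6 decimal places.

k=0: b·v=0.568×(-3.829)=-2.174872; √(2b)=1.065833; u=(-2.174872+31.718)/1.065833=27.718346, w=(-2.174872−31.718)/1.065833=-31.799421
k=1: b·v=0.568×2.714=1.541552; √(2b)=1.065833; u=(1.541552+4.341)/1.065833=5.519206, w=(1.541552−4.341)/1.065833=-2.626535
k=2: b·v=0.568×(-1.434)=-0.814512; √(2b)=1.065833; u=(-0.814512+9.789)/1.065833=8.420163, w=(-0.814512−9.789)/1.065833=-9.948568
k=3: b·v=0.568×3.954=2.245872; √(2b)=1.065833; u=(2.245872+18.867)/1.065833=19.808799, w=(2.245872−18.867)/1.065833=-15.594495
k=4: b·v=0.568×(-3.146)=-1.786928; √(2b)=1.065833; u=(-1.786928+28.041)/1.065833=24.632444, w=(-1.786928−28.041)/1.065833=-27.985555

0: u=27.718346 w=-31.799421
1: u=5.519206 w=-2.626535
2: u=8.420163 w=-9.948568
3: u=19.808799 w=-15.594495
4: u=24.632444 w=-27.985555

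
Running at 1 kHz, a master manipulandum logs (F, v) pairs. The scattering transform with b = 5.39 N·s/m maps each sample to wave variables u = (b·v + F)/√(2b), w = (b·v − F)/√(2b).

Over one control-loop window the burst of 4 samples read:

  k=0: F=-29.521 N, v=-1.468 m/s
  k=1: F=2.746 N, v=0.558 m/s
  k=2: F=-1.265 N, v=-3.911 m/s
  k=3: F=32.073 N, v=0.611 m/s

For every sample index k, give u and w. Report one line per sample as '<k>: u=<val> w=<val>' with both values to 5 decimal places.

0: u=-11.40122 w=6.58135
1: u=1.75239 w=0.07968
2: u=-6.80576 w=-6.03519
3: u=10.77160 w=-8.76551

k=0: b·v=5.39×(-1.468)=-7.91252; √(2b)=3.28329; u=(-7.91252+(-29.521))/3.28329=-11.40122, w=(-7.91252−(-29.521))/3.28329=6.58135
k=1: b·v=5.39×0.558=3.00762; √(2b)=3.28329; u=(3.00762+2.746)/3.28329=1.75239, w=(3.00762−2.746)/3.28329=0.07968
k=2: b·v=5.39×(-3.911)=-21.08029; √(2b)=3.28329; u=(-21.08029+(-1.265))/3.28329=-6.80576, w=(-21.08029−(-1.265))/3.28329=-6.03519
k=3: b·v=5.39×0.611=3.29329; √(2b)=3.28329; u=(3.29329+32.073)/3.28329=10.77160, w=(3.29329−32.073)/3.28329=-8.76551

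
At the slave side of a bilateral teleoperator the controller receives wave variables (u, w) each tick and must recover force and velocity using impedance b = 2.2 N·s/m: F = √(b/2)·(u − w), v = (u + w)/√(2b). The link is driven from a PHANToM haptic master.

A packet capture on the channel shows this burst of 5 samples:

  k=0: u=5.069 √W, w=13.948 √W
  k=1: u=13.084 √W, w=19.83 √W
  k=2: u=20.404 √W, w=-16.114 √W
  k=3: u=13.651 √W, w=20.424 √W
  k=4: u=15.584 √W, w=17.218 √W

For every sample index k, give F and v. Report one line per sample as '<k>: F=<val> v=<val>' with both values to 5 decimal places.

0: F=-9.31237 v=9.06600
1: F=-7.07526 v=15.69113
2: F=38.30040 v=2.04518
3: F=-7.10358 v=16.24462
4: F=-1.71375 v=15.63774

k=0: u−w=-8.87900, u+w=19.01700; √(b/2)=1.04881, √(2b)=2.09762; F=1.04881×(-8.879)=-9.31237, v=19.01700/2.09762=9.06600
k=1: u−w=-6.74600, u+w=32.91400; √(b/2)=1.04881, √(2b)=2.09762; F=1.04881×(-6.746)=-7.07526, v=32.91400/2.09762=15.69113
k=2: u−w=36.51800, u+w=4.29000; √(b/2)=1.04881, √(2b)=2.09762; F=1.04881×36.518=38.30040, v=4.29000/2.09762=2.04518
k=3: u−w=-6.77300, u+w=34.07500; √(b/2)=1.04881, √(2b)=2.09762; F=1.04881×(-6.773)=-7.10358, v=34.07500/2.09762=16.24462
k=4: u−w=-1.63400, u+w=32.80200; √(b/2)=1.04881, √(2b)=2.09762; F=1.04881×(-1.634)=-1.71375, v=32.80200/2.09762=15.63774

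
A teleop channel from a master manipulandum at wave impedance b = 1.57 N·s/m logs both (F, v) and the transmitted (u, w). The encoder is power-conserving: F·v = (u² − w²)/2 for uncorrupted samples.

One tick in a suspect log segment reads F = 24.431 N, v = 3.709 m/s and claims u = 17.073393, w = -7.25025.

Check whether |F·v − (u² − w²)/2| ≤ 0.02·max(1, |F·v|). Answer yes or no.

no

F·v = 24.431×3.709 = 90.614579 W.
(u² − w²)/2 = (291.500749 − 52.566125)/2 = 119.467312 W.
|Δ| = 28.852733;  2% of max(1, |F·v|) = 1.812292.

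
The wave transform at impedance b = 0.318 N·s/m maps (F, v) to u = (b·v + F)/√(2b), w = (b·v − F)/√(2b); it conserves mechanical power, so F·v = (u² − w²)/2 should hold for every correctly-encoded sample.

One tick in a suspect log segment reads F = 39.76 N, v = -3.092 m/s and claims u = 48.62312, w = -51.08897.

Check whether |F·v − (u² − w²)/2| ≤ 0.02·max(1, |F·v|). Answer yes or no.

yes

F·v = 39.76×(-3.092) = -122.9379 W.
(u² − w²)/2 = (2364.2078 − 2610.0829)/2 = -122.9375 W.
|Δ| = 0.0004;  2% of max(1, |F·v|) = 2.4588.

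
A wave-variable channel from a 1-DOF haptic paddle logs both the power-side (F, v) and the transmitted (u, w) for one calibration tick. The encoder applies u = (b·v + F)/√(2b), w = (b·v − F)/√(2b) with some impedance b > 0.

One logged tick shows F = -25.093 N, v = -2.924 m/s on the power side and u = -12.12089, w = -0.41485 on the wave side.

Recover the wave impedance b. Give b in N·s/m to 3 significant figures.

u + w = -12.5357;  u + w = √(2b)·v, so √(2b) = -12.5357/(-2.924) = 4.2872.
b = (√(2b))²/2 = 18.3800/2 = 9.1900.
(Check via u − w = 2F/√(2b): u − w = -11.7060, 2F/√(2b) = -11.7060.)

b = 9.19 N·s/m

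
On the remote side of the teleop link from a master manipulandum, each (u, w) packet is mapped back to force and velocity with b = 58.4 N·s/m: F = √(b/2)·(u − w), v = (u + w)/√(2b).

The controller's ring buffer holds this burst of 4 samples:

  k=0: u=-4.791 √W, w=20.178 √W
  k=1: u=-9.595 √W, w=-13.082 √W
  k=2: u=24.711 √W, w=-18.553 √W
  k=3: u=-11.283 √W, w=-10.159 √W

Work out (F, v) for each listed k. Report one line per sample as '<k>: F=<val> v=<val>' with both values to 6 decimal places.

0: F=-134.925046 v=1.423746
1: F=18.842710 v=-2.098284
2: F=233.785782 v=0.569795
3: F=-6.073762 v=-1.984010

k=0: u−w=-24.969000, u+w=15.387000; √(b/2)=5.403702, √(2b)=10.807405; F=5.403702×(-24.969)=-134.925046, v=15.387000/10.807405=1.423746
k=1: u−w=3.487000, u+w=-22.677000; √(b/2)=5.403702, √(2b)=10.807405; F=5.403702×3.487=18.842710, v=-22.677000/10.807405=-2.098284
k=2: u−w=43.264000, u+w=6.158000; √(b/2)=5.403702, √(2b)=10.807405; F=5.403702×43.264=233.785782, v=6.158000/10.807405=0.569795
k=3: u−w=-1.124000, u+w=-21.442000; √(b/2)=5.403702, √(2b)=10.807405; F=5.403702×(-1.124)=-6.073762, v=-21.442000/10.807405=-1.984010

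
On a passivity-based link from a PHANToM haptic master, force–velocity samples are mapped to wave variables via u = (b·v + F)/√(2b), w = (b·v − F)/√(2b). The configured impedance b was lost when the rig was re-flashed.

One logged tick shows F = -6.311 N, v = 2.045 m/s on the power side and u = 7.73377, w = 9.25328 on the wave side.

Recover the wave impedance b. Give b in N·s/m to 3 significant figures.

b = 34.5 N·s/m

u + w = 16.9870;  u + w = √(2b)·v, so √(2b) = 16.9870/2.045 = 8.3066.
b = (√(2b))²/2 = 69.0000/2 = 34.5000.
(Check via u − w = 2F/√(2b): u − w = -1.5195, 2F/√(2b) = -1.5195.)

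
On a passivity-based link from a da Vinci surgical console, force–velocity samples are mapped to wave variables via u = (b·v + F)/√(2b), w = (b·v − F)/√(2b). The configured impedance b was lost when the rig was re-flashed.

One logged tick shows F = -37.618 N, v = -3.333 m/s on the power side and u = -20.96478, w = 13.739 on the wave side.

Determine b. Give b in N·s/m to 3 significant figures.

b = 2.35 N·s/m

u + w = -7.2258;  u + w = √(2b)·v, so √(2b) = -7.2258/(-3.333) = 2.1680.
b = (√(2b))²/2 = 4.7000/2 = 2.3500.
(Check via u − w = 2F/√(2b): u − w = -34.7038, 2F/√(2b) = -34.7037.)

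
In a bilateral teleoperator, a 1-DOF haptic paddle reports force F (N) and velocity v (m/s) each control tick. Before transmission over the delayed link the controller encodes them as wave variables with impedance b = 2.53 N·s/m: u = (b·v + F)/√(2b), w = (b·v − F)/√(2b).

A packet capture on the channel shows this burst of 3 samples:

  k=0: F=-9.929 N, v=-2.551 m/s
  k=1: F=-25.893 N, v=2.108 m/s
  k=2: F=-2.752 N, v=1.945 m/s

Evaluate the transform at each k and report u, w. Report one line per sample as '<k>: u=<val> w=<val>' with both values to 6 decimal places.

k=0: b·v=2.53×(-2.551)=-6.454030; √(2b)=2.249444; u=(-6.454030+(-9.929))/2.249444=-7.283145, w=(-6.454030−(-9.929))/2.249444=1.544813
k=1: b·v=2.53×2.108=5.333240; √(2b)=2.249444; u=(5.333240+(-25.893))/2.249444=-9.139928, w=(5.333240−(-25.893))/2.249444=13.881757
k=2: b·v=2.53×1.945=4.920850; √(2b)=2.249444; u=(4.920850+(-2.752))/2.249444=0.964171, w=(4.920850−(-2.752))/2.249444=3.410998

0: u=-7.283145 w=1.544813
1: u=-9.139928 w=13.881757
2: u=0.964171 w=3.410998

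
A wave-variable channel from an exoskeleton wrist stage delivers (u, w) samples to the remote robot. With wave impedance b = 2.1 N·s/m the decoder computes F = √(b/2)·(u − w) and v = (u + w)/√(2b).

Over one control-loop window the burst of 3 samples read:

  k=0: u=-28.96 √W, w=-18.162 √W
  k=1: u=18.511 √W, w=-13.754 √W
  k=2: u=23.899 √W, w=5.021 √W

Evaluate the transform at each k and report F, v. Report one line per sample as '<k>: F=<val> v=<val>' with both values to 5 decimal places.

k=0: u−w=-10.79800, u+w=-47.12200; √(b/2)=1.02470, √(2b)=2.04939; F=1.02470×(-10.798)=-11.06466, v=-47.12200/2.04939=-22.99318
k=1: u−w=32.26500, u+w=4.75700; √(b/2)=1.02470, √(2b)=2.04939; F=1.02470×32.265=33.06179, v=4.75700/2.04939=2.32118
k=2: u−w=18.87800, u+w=28.92000; √(b/2)=1.02470, √(2b)=2.04939; F=1.02470×18.878=19.34419, v=28.92000/2.04939=14.11152

0: F=-11.06466 v=-22.99318
1: F=33.06179 v=2.32118
2: F=19.34419 v=14.11152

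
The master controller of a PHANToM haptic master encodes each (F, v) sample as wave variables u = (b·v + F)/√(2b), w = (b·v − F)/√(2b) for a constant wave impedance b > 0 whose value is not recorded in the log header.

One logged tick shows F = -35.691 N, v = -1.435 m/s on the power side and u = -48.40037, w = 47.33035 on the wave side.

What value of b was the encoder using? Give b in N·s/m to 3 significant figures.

u + w = -1.07002;  u + w = √(2b)·v, so √(2b) = -1.07002/(-1.435) = 0.74566.
b = (√(2b))²/2 = 0.55601/2 = 0.27800.
(Check via u − w = 2F/√(2b): u − w = -95.73072, 2F/√(2b) = -95.73015.)

b = 0.278 N·s/m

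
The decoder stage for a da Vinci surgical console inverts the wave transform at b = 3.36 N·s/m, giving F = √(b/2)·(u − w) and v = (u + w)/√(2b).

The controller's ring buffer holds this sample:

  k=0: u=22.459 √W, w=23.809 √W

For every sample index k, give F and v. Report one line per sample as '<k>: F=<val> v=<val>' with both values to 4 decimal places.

k=0: u−w=-1.3500, u+w=46.2680; √(b/2)=1.2961, √(2b)=2.5923; F=1.2961×(-1.35)=-1.7498, v=46.2680/2.5923=17.8483

0: F=-1.7498 v=17.8483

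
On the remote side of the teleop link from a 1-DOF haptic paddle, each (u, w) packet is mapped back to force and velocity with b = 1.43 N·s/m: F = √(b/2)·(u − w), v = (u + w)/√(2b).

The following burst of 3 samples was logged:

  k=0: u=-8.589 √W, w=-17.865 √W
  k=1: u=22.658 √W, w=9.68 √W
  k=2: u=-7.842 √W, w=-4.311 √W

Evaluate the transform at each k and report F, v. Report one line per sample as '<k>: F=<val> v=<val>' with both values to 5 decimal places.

k=0: u−w=9.27600, u+w=-26.45400; √(b/2)=0.84558, √(2b)=1.69115; F=0.84558×9.276=7.84357, v=-26.45400/1.69115=-15.64258
k=1: u−w=12.97800, u+w=32.33800; √(b/2)=0.84558, √(2b)=1.69115; F=0.84558×12.978=10.97389, v=32.33800/1.69115=19.12186
k=2: u−w=-3.53100, u+w=-12.15300; √(b/2)=0.84558, √(2b)=1.69115; F=0.84558×(-3.531)=-2.98573, v=-12.15300/1.69115=-7.18622

0: F=7.84357 v=-15.64258
1: F=10.97389 v=19.12186
2: F=-2.98573 v=-7.18622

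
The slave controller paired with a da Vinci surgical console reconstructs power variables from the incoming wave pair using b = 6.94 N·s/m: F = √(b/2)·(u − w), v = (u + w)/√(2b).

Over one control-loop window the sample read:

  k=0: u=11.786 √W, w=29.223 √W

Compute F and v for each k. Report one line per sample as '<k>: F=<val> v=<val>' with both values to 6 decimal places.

0: F=-32.481532 v=11.007392

k=0: u−w=-17.437000, u+w=41.009000; √(b/2)=1.862794, √(2b)=3.725587; F=1.862794×(-17.437)=-32.481532, v=41.009000/3.725587=11.007392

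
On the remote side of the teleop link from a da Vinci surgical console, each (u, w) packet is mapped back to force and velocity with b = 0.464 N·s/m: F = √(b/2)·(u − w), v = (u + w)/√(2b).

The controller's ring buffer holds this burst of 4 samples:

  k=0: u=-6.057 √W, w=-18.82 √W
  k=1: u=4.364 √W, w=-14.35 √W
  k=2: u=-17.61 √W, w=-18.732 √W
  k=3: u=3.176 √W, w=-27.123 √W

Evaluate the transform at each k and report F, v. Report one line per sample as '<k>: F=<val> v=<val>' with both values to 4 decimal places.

k=0: u−w=12.7630, u+w=-24.8770; √(b/2)=0.4817, √(2b)=0.9633; F=0.4817×12.763=6.1475, v=-24.8770/0.9633=-25.8240
k=1: u−w=18.7140, u+w=-9.9860; √(b/2)=0.4817, √(2b)=0.9633; F=0.4817×18.714=9.0139, v=-9.9860/0.9633=-10.3662
k=2: u−w=1.1220, u+w=-36.3420; √(b/2)=0.4817, √(2b)=0.9633; F=0.4817×1.122=0.5404, v=-36.3420/0.9633=-37.7255
k=3: u−w=30.2990, u+w=-23.9470; √(b/2)=0.4817, √(2b)=0.9633; F=0.4817×30.299=14.5939, v=-23.9470/0.9633=-24.8586

0: F=6.1475 v=-25.8240
1: F=9.0139 v=-10.3662
2: F=0.5404 v=-37.7255
3: F=14.5939 v=-24.8586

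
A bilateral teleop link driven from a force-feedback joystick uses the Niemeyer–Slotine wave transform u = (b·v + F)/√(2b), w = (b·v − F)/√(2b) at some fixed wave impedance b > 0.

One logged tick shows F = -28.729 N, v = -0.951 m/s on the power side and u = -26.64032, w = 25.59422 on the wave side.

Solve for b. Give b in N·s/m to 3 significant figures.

b = 0.605 N·s/m

u + w = -1.04610;  u + w = √(2b)·v, so √(2b) = -1.04610/(-0.951) = 1.10000.
b = (√(2b))²/2 = 1.21000/2 = 0.60500.
(Check via u − w = 2F/√(2b): u − w = -52.23454, 2F/√(2b) = -52.23455.)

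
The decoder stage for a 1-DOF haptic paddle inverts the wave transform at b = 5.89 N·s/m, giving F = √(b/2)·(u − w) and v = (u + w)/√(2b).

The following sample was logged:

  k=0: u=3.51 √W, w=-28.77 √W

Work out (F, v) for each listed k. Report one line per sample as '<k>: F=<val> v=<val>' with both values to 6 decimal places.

0: F=55.395715 v=-7.359710

k=0: u−w=32.280000, u+w=-25.260000; √(b/2)=1.716100, √(2b)=3.432200; F=1.716100×32.28=55.395715, v=-25.260000/3.432200=-7.359710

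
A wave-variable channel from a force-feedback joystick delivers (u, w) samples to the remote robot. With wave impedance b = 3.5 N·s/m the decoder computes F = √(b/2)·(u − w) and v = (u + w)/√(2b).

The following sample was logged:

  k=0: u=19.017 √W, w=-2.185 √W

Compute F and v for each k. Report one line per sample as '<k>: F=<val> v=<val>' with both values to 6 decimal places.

k=0: u−w=21.202000, u+w=16.832000; √(b/2)=1.322876, √(2b)=2.645751; F=1.322876×21.202=28.047610, v=16.832000/2.645751=6.361898

0: F=28.047610 v=6.361898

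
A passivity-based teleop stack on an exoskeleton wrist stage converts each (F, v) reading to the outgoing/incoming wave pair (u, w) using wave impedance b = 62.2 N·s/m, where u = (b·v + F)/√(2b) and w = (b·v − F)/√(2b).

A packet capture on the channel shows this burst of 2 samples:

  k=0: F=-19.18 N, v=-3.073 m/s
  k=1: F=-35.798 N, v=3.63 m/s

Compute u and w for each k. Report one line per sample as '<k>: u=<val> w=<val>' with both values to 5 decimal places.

0: u=-18.85696 w=-15.41767
1: u=17.03397 w=23.45314

k=0: b·v=62.2×(-3.073)=-191.14060; √(2b)=11.15347; u=(-191.14060+(-19.18))/11.15347=-18.85696, w=(-191.14060−(-19.18))/11.15347=-15.41767
k=1: b·v=62.2×3.63=225.78600; √(2b)=11.15347; u=(225.78600+(-35.798))/11.15347=17.03397, w=(225.78600−(-35.798))/11.15347=23.45314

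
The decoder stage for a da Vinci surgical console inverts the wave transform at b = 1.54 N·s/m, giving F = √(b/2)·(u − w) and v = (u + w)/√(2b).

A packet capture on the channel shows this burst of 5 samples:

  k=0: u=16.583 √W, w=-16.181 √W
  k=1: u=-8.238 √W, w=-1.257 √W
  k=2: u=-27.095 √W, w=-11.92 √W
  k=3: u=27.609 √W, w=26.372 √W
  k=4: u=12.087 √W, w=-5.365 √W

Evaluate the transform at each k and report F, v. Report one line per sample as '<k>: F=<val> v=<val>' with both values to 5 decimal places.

0: F=28.75029 v=0.22906
1: F=-6.12580 v=-5.41028
2: F=-13.31601 v=-22.23086
3: F=1.08546 v=30.75853
4: F=15.31407 v=3.83021

k=0: u−w=32.76400, u+w=0.40200; √(b/2)=0.87750, √(2b)=1.75499; F=0.87750×32.764=28.75029, v=0.40200/1.75499=0.22906
k=1: u−w=-6.98100, u+w=-9.49500; √(b/2)=0.87750, √(2b)=1.75499; F=0.87750×(-6.981)=-6.12580, v=-9.49500/1.75499=-5.41028
k=2: u−w=-15.17500, u+w=-39.01500; √(b/2)=0.87750, √(2b)=1.75499; F=0.87750×(-15.175)=-13.31601, v=-39.01500/1.75499=-22.23086
k=3: u−w=1.23700, u+w=53.98100; √(b/2)=0.87750, √(2b)=1.75499; F=0.87750×1.237=1.08546, v=53.98100/1.75499=30.75853
k=4: u−w=17.45200, u+w=6.72200; √(b/2)=0.87750, √(2b)=1.75499; F=0.87750×17.452=15.31407, v=6.72200/1.75499=3.83021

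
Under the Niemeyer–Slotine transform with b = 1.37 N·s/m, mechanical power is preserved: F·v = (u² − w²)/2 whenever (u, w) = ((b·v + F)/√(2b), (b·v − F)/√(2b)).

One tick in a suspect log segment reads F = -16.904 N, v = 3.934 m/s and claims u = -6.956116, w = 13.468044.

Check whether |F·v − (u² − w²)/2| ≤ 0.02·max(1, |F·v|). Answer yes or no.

F·v = (-16.904)×3.934 = -66.500336 W.
(u² − w²)/2 = (48.387550 − 181.388209)/2 = -66.500330 W.
|Δ| = 0.000006;  2% of max(1, |F·v|) = 1.330007.

yes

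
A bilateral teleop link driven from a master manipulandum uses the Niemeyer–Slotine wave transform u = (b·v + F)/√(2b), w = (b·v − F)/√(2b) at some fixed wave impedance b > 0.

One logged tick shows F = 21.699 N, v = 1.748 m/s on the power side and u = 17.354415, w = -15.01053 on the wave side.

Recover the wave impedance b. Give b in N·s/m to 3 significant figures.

b = 0.899 N·s/m

u + w = 2.343885;  u + w = √(2b)·v, so √(2b) = 2.343885/1.748 = 1.340895.
b = (√(2b))²/2 = 1.798000/2 = 0.899000.
(Check via u − w = 2F/√(2b): u − w = 32.364945, 2F/√(2b) = 32.364943.)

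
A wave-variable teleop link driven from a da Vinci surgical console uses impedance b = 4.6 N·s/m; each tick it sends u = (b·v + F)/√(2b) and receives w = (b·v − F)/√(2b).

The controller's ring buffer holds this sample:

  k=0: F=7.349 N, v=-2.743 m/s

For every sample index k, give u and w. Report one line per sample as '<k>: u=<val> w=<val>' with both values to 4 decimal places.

0: u=-1.7371 w=-6.5829

k=0: b·v=4.6×(-2.743)=-12.6178; √(2b)=3.0332; u=(-12.6178+7.349)/3.0332=-1.7371, w=(-12.6178−7.349)/3.0332=-6.5829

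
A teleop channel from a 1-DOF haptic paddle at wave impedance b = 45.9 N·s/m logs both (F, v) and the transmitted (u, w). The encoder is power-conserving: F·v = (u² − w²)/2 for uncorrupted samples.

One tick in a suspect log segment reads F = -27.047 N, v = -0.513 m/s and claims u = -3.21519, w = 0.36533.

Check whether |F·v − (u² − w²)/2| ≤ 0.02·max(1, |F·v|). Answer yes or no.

F·v = (-27.047)×(-0.513) = 13.87511 W.
(u² − w²)/2 = (10.33745 − 0.13347)/2 = 5.10199 W.
|Δ| = 8.77312;  2% of max(1, |F·v|) = 0.27750.

no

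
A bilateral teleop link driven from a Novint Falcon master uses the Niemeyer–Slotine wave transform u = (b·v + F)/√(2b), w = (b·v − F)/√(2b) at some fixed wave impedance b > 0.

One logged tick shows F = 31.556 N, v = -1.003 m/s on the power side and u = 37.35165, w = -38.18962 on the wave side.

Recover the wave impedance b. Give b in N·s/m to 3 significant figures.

b = 0.349 N·s/m

u + w = -0.83797;  u + w = √(2b)·v, so √(2b) = -0.83797/(-1.003) = 0.83546.
b = (√(2b))²/2 = 0.69800/2 = 0.34900.
(Check via u − w = 2F/√(2b): u − w = 75.54127, 2F/√(2b) = 75.54129.)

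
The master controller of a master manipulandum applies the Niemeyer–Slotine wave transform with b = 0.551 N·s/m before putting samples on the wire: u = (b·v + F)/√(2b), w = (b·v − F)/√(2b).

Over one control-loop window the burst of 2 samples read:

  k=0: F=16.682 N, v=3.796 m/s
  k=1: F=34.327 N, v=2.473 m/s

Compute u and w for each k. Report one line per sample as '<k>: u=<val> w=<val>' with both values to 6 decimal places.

0: u=17.883671 w=-13.898775
1: u=33.997827 w=-31.401766

k=0: b·v=0.551×3.796=2.091596; √(2b)=1.049762; u=(2.091596+16.682)/1.049762=17.883671, w=(2.091596−16.682)/1.049762=-13.898775
k=1: b·v=0.551×2.473=1.362623; √(2b)=1.049762; u=(1.362623+34.327)/1.049762=33.997827, w=(1.362623−34.327)/1.049762=-31.401766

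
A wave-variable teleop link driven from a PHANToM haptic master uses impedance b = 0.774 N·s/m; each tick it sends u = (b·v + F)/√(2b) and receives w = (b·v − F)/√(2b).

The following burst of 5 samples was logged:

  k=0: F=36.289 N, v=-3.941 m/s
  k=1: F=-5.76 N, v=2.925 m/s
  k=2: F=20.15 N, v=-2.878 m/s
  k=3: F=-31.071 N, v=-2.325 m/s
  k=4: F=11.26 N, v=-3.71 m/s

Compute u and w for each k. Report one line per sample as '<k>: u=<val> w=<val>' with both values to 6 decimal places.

k=0: b·v=0.774×(-3.941)=-3.050334; √(2b)=1.244186; u=(-3.050334+36.289)/1.244186=26.715180, w=(-3.050334−36.289)/1.244186=-31.618519
k=1: b·v=0.774×2.925=2.263950; √(2b)=1.244186; u=(2.263950+(-5.76))/1.244186=-2.809908, w=(2.263950−(-5.76))/1.244186=6.449154
k=2: b·v=0.774×(-2.878)=-2.227572; √(2b)=1.244186; u=(-2.227572+20.15)/1.244186=14.404937, w=(-2.227572−20.15)/1.244186=-17.985706
k=3: b·v=0.774×(-2.325)=-1.799550; √(2b)=1.244186; u=(-1.799550+(-31.071))/1.244186=-26.419311, w=(-1.799550−(-31.071))/1.244186=23.526578
k=4: b·v=0.774×(-3.71)=-2.871540; √(2b)=1.244186; u=(-2.871540+11.26)/1.244186=6.742124, w=(-2.871540−11.26)/1.244186=-11.358056

0: u=26.715180 w=-31.618519
1: u=-2.809908 w=6.449154
2: u=14.404937 w=-17.985706
3: u=-26.419311 w=23.526578
4: u=6.742124 w=-11.358056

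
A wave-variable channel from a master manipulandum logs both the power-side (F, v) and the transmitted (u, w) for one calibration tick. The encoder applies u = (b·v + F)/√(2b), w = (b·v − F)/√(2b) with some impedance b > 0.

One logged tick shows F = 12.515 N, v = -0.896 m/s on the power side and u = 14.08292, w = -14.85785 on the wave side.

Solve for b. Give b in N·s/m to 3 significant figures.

u + w = -0.77493;  u + w = √(2b)·v, so √(2b) = -0.77493/(-0.896) = 0.86488.
b = (√(2b))²/2 = 0.74801/2 = 0.37401.
(Check via u − w = 2F/√(2b): u − w = 28.94077, 2F/√(2b) = 28.94052.)

b = 0.374 N·s/m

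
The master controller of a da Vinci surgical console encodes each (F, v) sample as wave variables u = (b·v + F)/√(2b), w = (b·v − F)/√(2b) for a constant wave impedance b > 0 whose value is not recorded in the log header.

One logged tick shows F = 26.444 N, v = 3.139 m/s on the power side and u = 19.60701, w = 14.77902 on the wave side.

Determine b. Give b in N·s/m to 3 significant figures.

b = 60 N·s/m

u + w = 34.38603;  u + w = √(2b)·v, so √(2b) = 34.38603/3.139 = 10.95445.
b = (√(2b))²/2 = 120.00005/2 = 60.00003.
(Check via u − w = 2F/√(2b): u − w = 4.82799, 2F/√(2b) = 4.82799.)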